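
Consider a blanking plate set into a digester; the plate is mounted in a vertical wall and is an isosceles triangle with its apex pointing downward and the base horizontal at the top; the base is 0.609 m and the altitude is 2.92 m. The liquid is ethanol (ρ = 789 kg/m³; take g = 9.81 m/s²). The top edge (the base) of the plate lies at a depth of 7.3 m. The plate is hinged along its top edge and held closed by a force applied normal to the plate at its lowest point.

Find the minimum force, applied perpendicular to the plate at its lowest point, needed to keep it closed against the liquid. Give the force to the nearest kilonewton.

P ≈ 20 kN

γ = ρg = 789 × 9.81 / 1000 = 7.74009 kN/m³.
With the apex down, the centroid sits h/3 = 2.92/3 = 0.973333 m below the base (the top edge), so the centroid depth is h_c = 7.3 + 0.973333 = 8.27333 m.
A = ½ × 0.609 × 2.92 = 0.88914 m².
Resultant F = γ·h_c·A = 7.74009 × 8.27333 × 0.88914 = 56.9373 kN.
I_c = b·h³/36 = 0.609 × 2.92³/36 = 0.421176 m⁴.
Centre of pressure: y_p = y_c + I_c/(y_c·A) = 8.27333 + 0.421176/(8.27333 × 0.88914) = 8.27333 + 0.057255 = 8.33058 m along the plane.
The resultant acts 0.973333 + 0.057255 = 1.03059 m (along the plate) below the hinge at the top edge, so the moment about the hinge is M = F × 1.03059 = 56.9373 × 1.03059 = 58.679 kN·m.
A normal force at the bottom, 2.92 m from the hinge, must supply this moment: P = 58.679/2.92 = 20.0955 kN.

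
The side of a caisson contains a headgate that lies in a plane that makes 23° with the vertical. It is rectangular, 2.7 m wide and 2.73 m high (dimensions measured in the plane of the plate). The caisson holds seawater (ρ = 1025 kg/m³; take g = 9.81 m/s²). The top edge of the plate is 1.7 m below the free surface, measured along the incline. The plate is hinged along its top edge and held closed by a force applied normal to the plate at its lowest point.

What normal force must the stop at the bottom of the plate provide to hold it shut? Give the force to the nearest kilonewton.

γ = ρg = 1025 × 9.81 / 1000 = 10.05525 kN/m³.
The plate makes 23° with the vertical, i.e. θ = 90° − 23° = 67° to the horizontal. Measuring y along the incline from the free-surface line, vertical depth h = y·sinθ with sinθ = 0.920505.
The centroid lies 2.73/2 = 1.365 m below the top edge, so y_c = 1.7 + 1.365 = 3.065 m and h_c = 3.065 × 0.920505 = 2.82135 m.
A = 2.7 × 2.73 = 7.371 m².
Resultant F = γ·h_c·A = 10.05525 × 2.82135 × 7.371 = 209.111 kN.
I_c = b·h³/12 = 2.7 × 2.73³/12 = 4.57794 m⁴.
Centre of pressure: y_p = y_c + I_c/(y_c·A) = 3.065 + 4.57794/(3.065 × 7.371) = 3.065 + 0.202634 = 3.26763 m along the plane.
The resultant acts 1.365 + 0.202634 = 1.56763 m (along the plate) below the hinge at the top edge, so the moment about the hinge is M = F × 1.56763 = 209.111 × 1.56763 = 327.809 kN·m.
A normal force at the bottom, 2.73 m from the hinge, must supply this moment: P = 327.809/2.73 = 120.077 kN.

P ≈ 120 kN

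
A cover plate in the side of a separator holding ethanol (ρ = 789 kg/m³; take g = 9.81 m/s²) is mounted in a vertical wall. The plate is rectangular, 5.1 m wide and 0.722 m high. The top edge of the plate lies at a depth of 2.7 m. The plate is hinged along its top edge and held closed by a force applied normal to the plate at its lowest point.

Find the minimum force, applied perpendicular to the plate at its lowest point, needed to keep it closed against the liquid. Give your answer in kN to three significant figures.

γ = ρg = 789 × 9.81 / 1000 = 7.74009 kN/m³.
The centroid lies 0.722/2 = 0.361 m below the top edge, so the centroid depth is h_c = 2.7 + 0.361 = 3.061 m.
A = 5.1 × 0.722 = 3.6822 m².
Resultant F = γ·h_c·A = 7.74009 × 3.061 × 3.6822 = 87.2402 kN.
I_c = b·h³/12 = 5.1 × 0.722³/12 = 0.159956 m⁴.
Centre of pressure: y_p = y_c + I_c/(y_c·A) = 3.061 + 0.159956/(3.061 × 3.6822) = 3.061 + 0.0141916 = 3.07519 m along the plane.
The resultant acts 0.361 + 0.0141916 = 0.375192 m (along the plate) below the hinge at the top edge, so the moment about the hinge is M = F × 0.375192 = 87.2402 × 0.375192 = 32.7318 kN·m.
A normal force at the bottom, 0.722 m from the hinge, must supply this moment: P = 32.7318/0.722 = 45.3349 kN.

P ≈ 45.3 kN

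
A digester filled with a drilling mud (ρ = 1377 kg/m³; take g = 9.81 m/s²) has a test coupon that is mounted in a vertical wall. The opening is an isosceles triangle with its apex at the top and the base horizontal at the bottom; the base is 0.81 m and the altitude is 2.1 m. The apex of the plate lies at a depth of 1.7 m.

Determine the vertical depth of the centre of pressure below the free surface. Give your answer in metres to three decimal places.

γ = ρg = 1377 × 9.81 / 1000 = 13.50837 kN/m³.
With the apex up, the centroid sits 2h/3 = 2 × 2.1/3 = 1.4 m below the apex, so the centroid depth is h_c = 1.7 + 1.4 = 3.1 m.
A = ½ × 0.81 × 2.1 = 0.8505 m².
Resultant F = γ·h_c·A = 13.50837 × 3.1 × 0.8505 = 35.6155 kN.
I_c = b·h³/36 = 0.81 × 2.1³/36 = 0.208373 m⁴.
Centre of pressure: y_p = y_c + I_c/(y_c·A) = 3.1 + 0.208373/(3.1 × 0.8505) = 3.1 + 0.0790324 = 3.17903 m along the plane.

h_p = 3.179 m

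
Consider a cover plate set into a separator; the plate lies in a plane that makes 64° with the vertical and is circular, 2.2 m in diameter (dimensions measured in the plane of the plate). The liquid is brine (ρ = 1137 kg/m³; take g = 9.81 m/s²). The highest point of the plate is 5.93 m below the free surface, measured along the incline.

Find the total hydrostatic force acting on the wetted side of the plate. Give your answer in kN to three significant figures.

F ≈ 131 kN

γ = ρg = 1137 × 9.81 / 1000 = 11.15397 kN/m³.
The plate makes 64° with the vertical, i.e. θ = 90° − 64° = 26° to the horizontal. Measuring y along the incline from the free-surface line, vertical depth h = y·sinθ with sinθ = 0.438371.
The centroid is at the centre, 1.1 m below the top of the plate, so y_c = 5.93 + 1.1 = 7.03 m and h_c = 7.03 × 0.438371 = 3.08175 m.
A = π(1.1)² = 3.80133 m².
Resultant F = γ·h_c·A = 11.15397 × 3.08175 × 3.80133 = 130.666 kN.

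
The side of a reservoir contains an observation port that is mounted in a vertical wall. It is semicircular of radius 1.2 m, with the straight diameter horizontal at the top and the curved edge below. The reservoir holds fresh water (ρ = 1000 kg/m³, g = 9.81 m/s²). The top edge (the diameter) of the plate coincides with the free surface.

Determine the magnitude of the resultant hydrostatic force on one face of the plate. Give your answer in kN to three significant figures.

γ = ρg = 1000 × 9.81 = 9810 N/m³ = 9.81 kN/m³.
The centroid of a semicircle lies 4r/(3π) = 0.509296 m from the diameter, here below the top edge, so the centroid depth is h_c = 0.509296 m.
A = πr²/2 = π × 1.2²/2 = 2.26195 m².
Resultant F = γ·h_c·A = 9.81 × 0.509296 × 2.26195 = 11.3011 kN.

F ≈ 11.3 kN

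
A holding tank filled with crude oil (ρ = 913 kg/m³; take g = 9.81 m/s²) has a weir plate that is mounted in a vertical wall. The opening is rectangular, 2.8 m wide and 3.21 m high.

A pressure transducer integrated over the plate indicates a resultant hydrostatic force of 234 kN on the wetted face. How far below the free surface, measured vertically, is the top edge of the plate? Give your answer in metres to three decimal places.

d_top ≈ 1.302 m

γ = ρg = 913 × 9.81 / 1000 = 8.95653 kN/m³.
A = 2.8 × 3.21 = 8.988 m².
From F = γ·h_c·A, the centroid depth is h_c = 234/(8.95653 × 8.988) = 2.90679 m.
The centroid lies 3.21/2 = 1.605 m below the top edge, so the top edge sits at h_top = 2.90679 − 1.605 = 1.30179 m below the surface.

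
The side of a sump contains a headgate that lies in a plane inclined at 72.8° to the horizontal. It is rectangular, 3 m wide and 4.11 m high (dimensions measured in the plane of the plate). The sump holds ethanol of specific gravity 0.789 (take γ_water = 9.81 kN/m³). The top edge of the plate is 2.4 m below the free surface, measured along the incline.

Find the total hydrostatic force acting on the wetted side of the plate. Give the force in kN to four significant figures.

γ = 0.789 × 9.81 = 7.74009 kN/m³.
Let θ = 72.8° be the plate's angle to the horizontal; measure y along the incline from where the plane meets the free surface. Vertical depth h = y·sinθ with sinθ = 0.955278.
The centroid lies 4.11/2 = 2.055 m below the top edge, so y_c = 2.4 + 2.055 = 4.455 m and h_c = 4.455 × 0.955278 = 4.25576 m.
A = 3 × 4.11 = 12.33 m².
Resultant F = γ·h_c·A = 7.74009 × 4.25576 × 12.33 = 406.15 kN.

F ≈ 406.2 kN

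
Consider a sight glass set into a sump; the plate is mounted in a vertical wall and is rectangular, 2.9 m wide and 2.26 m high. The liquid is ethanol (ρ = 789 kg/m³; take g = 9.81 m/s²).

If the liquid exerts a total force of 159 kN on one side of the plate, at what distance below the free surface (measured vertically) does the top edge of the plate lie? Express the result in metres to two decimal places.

γ = ρg = 789 × 9.81 / 1000 = 7.74009 kN/m³.
A = 2.9 × 2.26 = 6.554 m².
From F = γ·h_c·A, the centroid depth is h_c = 159/(7.74009 × 6.554) = 3.13433 m.
The centroid lies 2.26/2 = 1.13 m below the top edge, so the top edge sits at h_top = 3.13433 − 1.13 = 2.00433 m below the surface.

d_top ≈ 2.00 m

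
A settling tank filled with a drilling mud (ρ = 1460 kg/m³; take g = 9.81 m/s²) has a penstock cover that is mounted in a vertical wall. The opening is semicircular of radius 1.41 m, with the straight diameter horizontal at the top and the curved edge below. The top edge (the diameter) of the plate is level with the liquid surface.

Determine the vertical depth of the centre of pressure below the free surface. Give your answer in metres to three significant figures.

h_p = 0.831 m

γ = ρg = 1460 × 9.81 / 1000 = 14.3226 kN/m³.
The centroid of a semicircle lies 4r/(3π) = 0.598423 m from the diameter, here below the top edge, so the centroid depth is h_c = 0.598423 m.
A = πr²/2 = π × 1.41²/2 = 3.1229 m².
Resultant F = γ·h_c·A = 14.3226 × 0.598423 × 3.1229 = 26.7663 kN.
I_c = (π/8 − 8/(9π))·r⁴ = 0.109757 × 1.41⁴ = 0.433819 m⁴.
Centre of pressure: y_p = y_c + I_c/(y_c·A) = 0.598423 + 0.433819/(0.598423 × 3.1229) = 0.598423 + 0.232136 = 0.830559 m along the plane.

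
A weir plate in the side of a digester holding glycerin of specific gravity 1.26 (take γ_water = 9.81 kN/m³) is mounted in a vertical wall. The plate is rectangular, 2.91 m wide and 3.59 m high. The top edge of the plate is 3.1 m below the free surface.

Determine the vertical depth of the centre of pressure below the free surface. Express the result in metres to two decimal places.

h_p = 5.11 m

γ = 1.26 × 9.81 = 12.3606 kN/m³.
The centroid lies 3.59/2 = 1.795 m below the top edge, so the centroid depth is h_c = 3.1 + 1.795 = 4.895 m.
A = 2.91 × 3.59 = 10.4469 m².
Resultant F = γ·h_c·A = 12.3606 × 4.895 × 10.4469 = 632.091 kN.
I_c = b·h³/12 = 2.91 × 3.59³/12 = 11.2201 m⁴.
Centre of pressure: y_p = y_c + I_c/(y_c·A) = 4.895 + 11.2201/(4.895 × 10.4469) = 4.895 + 0.21941 = 5.11441 m along the plane.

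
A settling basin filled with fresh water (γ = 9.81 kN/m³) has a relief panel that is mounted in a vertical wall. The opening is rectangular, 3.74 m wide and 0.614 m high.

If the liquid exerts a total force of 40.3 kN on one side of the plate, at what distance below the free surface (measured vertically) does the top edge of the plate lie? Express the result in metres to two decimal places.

γ = 9.81 kN/m³.
A = 3.74 × 0.614 = 2.29636 m².
From F = γ·h_c·A, the centroid depth is h_c = 40.3/(9.81 × 2.29636) = 1.78894 m.
The centroid lies 0.614/2 = 0.307 m below the top edge, so the top edge sits at h_top = 1.78894 − 0.307 = 1.48194 m below the surface.

d_top ≈ 1.48 m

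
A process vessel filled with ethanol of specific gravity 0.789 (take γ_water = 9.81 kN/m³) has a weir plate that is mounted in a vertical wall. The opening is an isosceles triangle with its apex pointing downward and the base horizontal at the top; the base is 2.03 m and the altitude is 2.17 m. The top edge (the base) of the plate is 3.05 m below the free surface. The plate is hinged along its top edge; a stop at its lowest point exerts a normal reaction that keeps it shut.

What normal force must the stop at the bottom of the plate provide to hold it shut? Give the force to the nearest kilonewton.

P ≈ 23 kN

γ = 0.789 × 9.81 = 7.74009 kN/m³.
With the apex down, the centroid sits h/3 = 2.17/3 = 0.723333 m below the base (the top edge), so the centroid depth is h_c = 3.05 + 0.723333 = 3.77333 m.
A = ½ × 2.03 × 2.17 = 2.20255 m².
Resultant F = γ·h_c·A = 7.74009 × 3.77333 × 2.20255 = 64.3275 kN.
I_c = b·h³/36 = 2.03 × 2.17³/36 = 0.576199 m⁴.
Centre of pressure: y_p = y_c + I_c/(y_c·A) = 3.77333 + 0.576199/(3.77333 × 2.20255) = 3.77333 + 0.0693301 = 3.84266 m along the plane.
The resultant acts 0.723333 + 0.0693301 = 0.792663 m (along the plate) below the hinge at the top edge, so the moment about the hinge is M = F × 0.792663 = 64.3275 × 0.792663 = 50.99 kN·m.
A normal force at the bottom, 2.17 m from the hinge, must supply this moment: P = 50.99/2.17 = 23.4977 kN.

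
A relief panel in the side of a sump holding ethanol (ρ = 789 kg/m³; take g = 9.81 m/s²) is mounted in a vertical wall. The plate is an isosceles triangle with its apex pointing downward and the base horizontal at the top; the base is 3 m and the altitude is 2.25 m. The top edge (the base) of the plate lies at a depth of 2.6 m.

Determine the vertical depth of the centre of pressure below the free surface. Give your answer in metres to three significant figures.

h_p = 3.43 m

γ = ρg = 789 × 9.81 / 1000 = 7.74009 kN/m³.
With the apex down, the centroid sits h/3 = 2.25/3 = 0.75 m below the base (the top edge), so the centroid depth is h_c = 2.6 + 0.75 = 3.35 m.
A = ½ × 3 × 2.25 = 3.375 m².
Resultant F = γ·h_c·A = 7.74009 × 3.35 × 3.375 = 87.5114 kN.
I_c = b·h³/36 = 3 × 2.25³/36 = 0.949219 m⁴.
Centre of pressure: y_p = y_c + I_c/(y_c·A) = 3.35 + 0.949219/(3.35 × 3.375) = 3.35 + 0.0839552 = 3.43396 m along the plane.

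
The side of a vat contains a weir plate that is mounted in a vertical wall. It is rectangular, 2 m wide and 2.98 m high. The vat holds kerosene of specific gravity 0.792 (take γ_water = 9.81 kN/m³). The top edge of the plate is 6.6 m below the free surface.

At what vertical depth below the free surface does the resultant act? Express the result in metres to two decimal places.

γ = 0.792 × 9.81 = 7.76952 kN/m³.
The centroid lies 2.98/2 = 1.49 m below the top edge, so the centroid depth is h_c = 6.6 + 1.49 = 8.09 m.
A = 2 × 2.98 = 5.96 m².
Resultant F = γ·h_c·A = 7.76952 × 8.09 × 5.96 = 374.618 kN.
I_c = b·h³/12 = 2 × 2.98³/12 = 4.4106 m⁴.
Centre of pressure: y_p = y_c + I_c/(y_c·A) = 8.09 + 4.4106/(8.09 × 5.96) = 8.09 + 0.0914751 = 8.18148 m along the plane.

h_p = 8.18 m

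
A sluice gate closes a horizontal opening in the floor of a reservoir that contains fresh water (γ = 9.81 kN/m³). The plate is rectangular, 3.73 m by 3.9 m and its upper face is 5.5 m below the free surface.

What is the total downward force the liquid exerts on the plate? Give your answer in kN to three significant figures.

γ = 9.81 kN/m³.
The plate is horizontal, so pressure is uniform at p = γ·h = 9.81 × 5.5 = 53.955 kN/m².
A = 3.73 × 3.9 = 14.547 m².
F = p·A = 53.955 × 14.547 = 784.883 kN.

F ≈ 785 kN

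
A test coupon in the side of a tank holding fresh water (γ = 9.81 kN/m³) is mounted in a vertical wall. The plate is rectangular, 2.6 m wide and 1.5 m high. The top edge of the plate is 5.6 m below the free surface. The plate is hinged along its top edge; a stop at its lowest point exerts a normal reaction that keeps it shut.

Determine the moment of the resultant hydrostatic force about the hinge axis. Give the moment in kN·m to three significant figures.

γ = 9.81 kN/m³.
The centroid lies 1.5/2 = 0.75 m below the top edge, so the centroid depth is h_c = 5.6 + 0.75 = 6.35 m.
A = 2.6 × 1.5 = 3.9 m².
Resultant F = γ·h_c·A = 9.81 × 6.35 × 3.9 = 242.945 kN.
I_c = b·h³/12 = 2.6 × 1.5³/12 = 0.73125 m⁴.
Centre of pressure: y_p = y_c + I_c/(y_c·A) = 6.35 + 0.73125/(6.35 × 3.9) = 6.35 + 0.0295276 = 6.37953 m along the plane.
The resultant acts 0.75 + 0.0295276 = 0.779528 m (along the plate) below the hinge at the top edge, so the moment about the hinge is M = F × 0.779528 = 242.945 × 0.779528 = 189.382 kN·m.

M ≈ 189 kN·m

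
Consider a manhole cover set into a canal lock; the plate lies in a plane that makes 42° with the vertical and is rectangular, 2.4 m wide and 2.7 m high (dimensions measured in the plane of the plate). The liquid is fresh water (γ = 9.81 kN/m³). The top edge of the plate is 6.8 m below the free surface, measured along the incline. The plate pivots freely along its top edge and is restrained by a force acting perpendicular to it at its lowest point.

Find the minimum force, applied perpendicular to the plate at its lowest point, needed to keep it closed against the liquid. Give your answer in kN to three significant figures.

γ = 9.81 kN/m³.
The plate makes 42° with the vertical, i.e. θ = 90° − 42° = 48° to the horizontal. Measuring y along the incline from the free-surface line, vertical depth h = y·sinθ with sinθ = 0.743145.
The centroid lies 2.7/2 = 1.35 m below the top edge, so y_c = 6.8 + 1.35 = 8.15 m and h_c = 8.15 × 0.743145 = 6.05663 m.
A = 2.4 × 2.7 = 6.48 m².
Resultant F = γ·h_c·A = 9.81 × 6.05663 × 6.48 = 385.013 kN.
I_c = b·h³/12 = 2.4 × 2.7³/12 = 3.9366 m⁴.
Centre of pressure: y_p = y_c + I_c/(y_c·A) = 8.15 + 3.9366/(8.15 × 6.48) = 8.15 + 0.0745399 = 8.22454 m along the plane.
The resultant acts 1.35 + 0.0745399 = 1.42454 m (along the plate) below the hinge at the top edge, so the moment about the hinge is M = F × 1.42454 = 385.013 × 1.42454 = 548.466 kN·m.
A normal force at the bottom, 2.7 m from the hinge, must supply this moment: P = 548.466/2.7 = 203.136 kN.

P ≈ 203 kN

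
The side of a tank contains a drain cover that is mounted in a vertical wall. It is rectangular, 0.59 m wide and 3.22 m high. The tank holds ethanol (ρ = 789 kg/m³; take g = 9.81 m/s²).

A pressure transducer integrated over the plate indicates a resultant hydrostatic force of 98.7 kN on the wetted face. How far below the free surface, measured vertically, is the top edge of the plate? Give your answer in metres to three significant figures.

γ = ρg = 789 × 9.81 / 1000 = 7.74009 kN/m³.
A = 0.59 × 3.22 = 1.8998 m².
From F = γ·h_c·A, the centroid depth is h_c = 98.7/(7.74009 × 1.8998) = 6.71217 m.
The centroid lies 3.22/2 = 1.61 m below the top edge, so the top edge sits at h_top = 6.71217 − 1.61 = 5.10217 m below the surface.

d_top ≈ 5.10 m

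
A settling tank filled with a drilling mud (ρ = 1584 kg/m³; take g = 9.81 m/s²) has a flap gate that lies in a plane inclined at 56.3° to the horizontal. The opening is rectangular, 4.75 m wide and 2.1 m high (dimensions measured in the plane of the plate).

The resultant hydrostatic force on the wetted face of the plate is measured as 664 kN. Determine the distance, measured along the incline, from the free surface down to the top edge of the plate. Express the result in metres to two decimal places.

y_top ≈ 4.10 m

γ = ρg = 1584 × 9.81 / 1000 = 15.53904 kN/m³.
A = 4.75 × 2.1 = 9.975 m².
From F = γ·h_c·A, the centroid depth is h_c = 664/(15.53904 × 9.975) = 4.28382 m.
Let θ = 56.3° be the plate's angle to the horizontal; measure y along the incline from where the plane meets the free surface. Vertical depth h = y·sinθ with sinθ = 0.831954.
Along the incline, y_c = h_c/sinθ = 4.28382/0.831954 = 5.14911 m.
The centroid lies 2.1/2 = 1.05 m below the top edge, so the top edge sits at y_top = 5.14911 − 1.05 = 4.09911 m along the incline.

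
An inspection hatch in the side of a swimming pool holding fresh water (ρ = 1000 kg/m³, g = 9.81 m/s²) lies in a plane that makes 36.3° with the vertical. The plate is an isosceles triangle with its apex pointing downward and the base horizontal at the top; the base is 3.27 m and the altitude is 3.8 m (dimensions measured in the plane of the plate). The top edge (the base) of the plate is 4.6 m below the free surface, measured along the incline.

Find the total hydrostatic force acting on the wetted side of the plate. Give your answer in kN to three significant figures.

F ≈ 288 kN

γ = ρg = 1000 × 9.81 = 9810 N/m³ = 9.81 kN/m³.
The plate makes 36.3° with the vertical, i.e. θ = 90° − 36.3° = 53.7° to the horizontal. Measuring y along the incline from the free-surface line, vertical depth h = y·sinθ with sinθ = 0.805928.
With the apex down, the centroid sits h/3 = 3.8/3 = 1.26667 m below the base (the top edge), so y_c = 4.6 + 1.26667 = 5.86667 m and h_c = 5.86667 × 0.805928 = 4.72811 m.
A = ½ × 3.27 × 3.8 = 6.213 m².
Resultant F = γ·h_c·A = 9.81 × 4.72811 × 6.213 = 288.176 kN.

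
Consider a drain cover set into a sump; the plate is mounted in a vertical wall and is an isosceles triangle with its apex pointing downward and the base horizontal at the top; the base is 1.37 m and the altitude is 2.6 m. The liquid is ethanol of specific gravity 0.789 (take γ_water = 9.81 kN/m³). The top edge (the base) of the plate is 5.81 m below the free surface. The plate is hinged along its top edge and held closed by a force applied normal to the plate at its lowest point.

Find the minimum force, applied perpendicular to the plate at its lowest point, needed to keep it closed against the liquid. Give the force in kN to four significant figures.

P ≈ 32.67 kN

γ = 0.789 × 9.81 = 7.74009 kN/m³.
With the apex down, the centroid sits h/3 = 2.6/3 = 0.866667 m below the base (the top edge), so the centroid depth is h_c = 5.81 + 0.866667 = 6.67667 m.
A = ½ × 1.37 × 2.6 = 1.781 m².
Resultant F = γ·h_c·A = 7.74009 × 6.67667 × 1.781 = 92.0386 kN.
I_c = b·h³/36 = 1.37 × 2.6³/36 = 0.668864 m⁴.
Centre of pressure: y_p = y_c + I_c/(y_c·A) = 6.67667 + 0.668864/(6.67667 × 1.781) = 6.67667 + 0.0562489 = 6.73292 m along the plane.
The resultant acts 0.866667 + 0.0562489 = 0.922916 m (along the plate) below the hinge at the top edge, so the moment about the hinge is M = F × 0.922916 = 92.0386 × 0.922916 = 84.9439 kN·m.
A normal force at the bottom, 2.6 m from the hinge, must supply this moment: P = 84.9439/2.6 = 32.6707 kN.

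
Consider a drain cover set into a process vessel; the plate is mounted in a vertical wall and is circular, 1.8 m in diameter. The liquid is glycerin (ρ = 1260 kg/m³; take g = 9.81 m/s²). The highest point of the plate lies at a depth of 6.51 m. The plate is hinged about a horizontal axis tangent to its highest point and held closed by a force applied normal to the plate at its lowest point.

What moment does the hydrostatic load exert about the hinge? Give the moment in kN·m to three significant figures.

M ≈ 216 kN·m

γ = ρg = 1260 × 9.81 / 1000 = 12.3606 kN/m³.
The centroid is at the centre, 0.9 m below the top of the plate, so the centroid depth is h_c = 6.51 + 0.9 = 7.41 m.
A = π(0.9)² = 2.54469 m².
Resultant F = γ·h_c·A = 12.3606 × 7.41 × 2.54469 = 233.073 kN.
I_c = πr⁴/4 = π × 0.9⁴/4 = 0.5153 m⁴.
Centre of pressure: y_p = y_c + I_c/(y_c·A) = 7.41 + 0.5153/(7.41 × 2.54469) = 7.41 + 0.0273279 = 7.43733 m along the plane.
The resultant acts 0.9 + 0.0273279 = 0.927328 m (along the plate) below the hinge at the top edge, so the moment about the hinge is M = F × 0.927328 = 233.073 × 0.927328 = 216.135 kN·m.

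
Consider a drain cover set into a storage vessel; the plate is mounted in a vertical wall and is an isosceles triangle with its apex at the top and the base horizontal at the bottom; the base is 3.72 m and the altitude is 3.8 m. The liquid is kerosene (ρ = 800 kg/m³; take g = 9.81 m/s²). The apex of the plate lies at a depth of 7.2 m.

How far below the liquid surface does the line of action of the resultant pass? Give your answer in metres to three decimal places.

h_p = 9.816 m

γ = ρg = 800 × 9.81 / 1000 = 7.848 kN/m³.
With the apex up, the centroid sits 2h/3 = 2 × 3.8/3 = 2.53333 m below the apex, so the centroid depth is h_c = 7.2 + 2.53333 = 9.73333 m.
A = ½ × 3.72 × 3.8 = 7.068 m².
Resultant F = γ·h_c·A = 7.848 × 9.73333 × 7.068 = 539.905 kN.
I_c = b·h³/36 = 3.72 × 3.8³/36 = 5.67011 m⁴.
Centre of pressure: y_p = y_c + I_c/(y_c·A) = 9.73333 + 5.67011/(9.73333 × 7.068) = 9.73333 + 0.0824202 = 9.81575 m along the plane.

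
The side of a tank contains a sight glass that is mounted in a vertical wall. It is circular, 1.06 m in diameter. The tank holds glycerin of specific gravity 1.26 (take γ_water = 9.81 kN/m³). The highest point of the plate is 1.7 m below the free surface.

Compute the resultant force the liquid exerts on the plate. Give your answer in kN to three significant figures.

γ = 1.26 × 9.81 = 12.3606 kN/m³.
The centroid is at the centre, 0.53 m below the top of the plate, so the centroid depth is h_c = 1.7 + 0.53 = 2.23 m.
A = π(0.53)² = 0.882473 m².
Resultant F = γ·h_c·A = 12.3606 × 2.23 × 0.882473 = 24.3246 kN.

F ≈ 24.3 kN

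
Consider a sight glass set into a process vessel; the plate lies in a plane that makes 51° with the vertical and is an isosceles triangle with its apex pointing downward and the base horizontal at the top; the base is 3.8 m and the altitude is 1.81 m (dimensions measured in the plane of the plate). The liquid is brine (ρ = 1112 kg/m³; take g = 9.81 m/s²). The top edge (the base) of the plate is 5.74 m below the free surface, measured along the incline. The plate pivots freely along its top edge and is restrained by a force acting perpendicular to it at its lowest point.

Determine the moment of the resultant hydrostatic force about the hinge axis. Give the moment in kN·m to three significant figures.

γ = ρg = 1112 × 9.81 / 1000 = 10.90872 kN/m³.
The plate makes 51° with the vertical, i.e. θ = 90° − 51° = 39° to the horizontal. Measuring y along the incline from the free-surface line, vertical depth h = y·sinθ with sinθ = 0.629320.
With the apex down, the centroid sits h/3 = 1.81/3 = 0.603333 m below the base (the top edge), so y_c = 5.74 + 0.603333 = 6.34333 m and h_c = 6.34333 × 0.629320 = 3.99198 m.
A = ½ × 3.8 × 1.81 = 3.439 m².
Resultant F = γ·h_c·A = 10.90872 × 3.99198 × 3.439 = 149.759 kN.
I_c = b·h³/36 = 3.8 × 1.81³/36 = 0.625917 m⁴.
Centre of pressure: y_p = y_c + I_c/(y_c·A) = 6.34333 + 0.625917/(6.34333 × 3.439) = 6.34333 + 0.0286924 = 6.37202 m along the plane.
The resultant acts 0.603333 + 0.0286924 = 0.632025 m (along the plate) below the hinge at the top edge, so the moment about the hinge is M = F × 0.632025 = 149.759 × 0.632025 = 94.6514 kN·m.

M ≈ 94.7 kN·m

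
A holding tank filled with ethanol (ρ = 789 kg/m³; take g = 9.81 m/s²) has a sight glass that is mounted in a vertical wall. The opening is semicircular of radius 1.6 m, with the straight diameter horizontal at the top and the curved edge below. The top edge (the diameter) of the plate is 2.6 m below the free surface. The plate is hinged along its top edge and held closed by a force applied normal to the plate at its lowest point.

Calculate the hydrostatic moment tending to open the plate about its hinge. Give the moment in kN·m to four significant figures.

γ = ρg = 789 × 9.81 / 1000 = 7.74009 kN/m³.
The centroid of a semicircle lies 4r/(3π) = 0.679061 m from the diameter, here below the top edge, so the centroid depth is h_c = 2.6 + 0.679061 = 3.27906 m.
A = πr²/2 = π × 1.6²/2 = 4.02124 m².
Resultant F = γ·h_c·A = 7.74009 × 3.27906 × 4.02124 = 102.06 kN.
I_c = (π/8 − 8/(9π))·r⁴ = 0.109757 × 1.6⁴ = 0.719303 m⁴.
Centre of pressure: y_p = y_c + I_c/(y_c·A) = 3.27906 + 0.719303/(3.27906 × 4.02124) = 3.27906 + 0.054551 = 3.33361 m along the plane.
The resultant acts 0.679061 + 0.054551 = 0.733612 m (along the plate) below the hinge at the top edge, so the moment about the hinge is M = F × 0.733612 = 102.06 × 0.733612 = 74.8724 kN·m.

M ≈ 74.87 kN·m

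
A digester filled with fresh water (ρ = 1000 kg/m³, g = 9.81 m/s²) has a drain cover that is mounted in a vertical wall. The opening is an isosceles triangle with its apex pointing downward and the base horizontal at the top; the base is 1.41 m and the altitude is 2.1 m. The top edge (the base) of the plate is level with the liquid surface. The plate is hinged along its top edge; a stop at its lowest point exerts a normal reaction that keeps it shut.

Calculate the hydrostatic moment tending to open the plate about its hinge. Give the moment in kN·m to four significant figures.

γ = ρg = 1000 × 9.81 = 9810 N/m³ = 9.81 kN/m³.
With the apex down, the centroid sits h/3 = 2.1/3 = 0.7 m below the base (the top edge), so the centroid depth is h_c = 0.7 m.
A = ½ × 1.41 × 2.1 = 1.4805 m².
Resultant F = γ·h_c·A = 9.81 × 0.7 × 1.4805 = 10.1666 kN.
I_c = b·h³/36 = 1.41 × 2.1³/36 = 0.362723 m⁴.
Centre of pressure: y_p = y_c + I_c/(y_c·A) = 0.7 + 0.362723/(0.7 × 1.4805) = 0.7 + 0.35 = 1.05 m along the plane.
The resultant acts 0.7 + 0.35 = 1.05 m (along the plate) below the hinge at the top edge, so the moment about the hinge is M = F × 1.05 = 10.1666 × 1.05 = 10.6749 kN·m.

M ≈ 10.67 kN·m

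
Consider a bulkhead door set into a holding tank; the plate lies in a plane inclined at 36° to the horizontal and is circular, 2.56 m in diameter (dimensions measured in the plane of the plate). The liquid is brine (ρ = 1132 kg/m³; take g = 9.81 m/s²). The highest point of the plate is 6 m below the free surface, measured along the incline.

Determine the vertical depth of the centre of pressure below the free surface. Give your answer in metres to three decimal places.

γ = ρg = 1132 × 9.81 / 1000 = 11.10492 kN/m³.
Let θ = 36° be the plate's angle to the horizontal; measure y along the incline from where the plane meets the free surface. Vertical depth h = y·sinθ with sinθ = 0.587785.
The centroid is at the centre, 1.28 m below the top of the plate, so y_c = 6 + 1.28 = 7.28 m and h_c = 7.28 × 0.587785 = 4.27907 m.
A = π(1.28)² = 5.14719 m².
Resultant F = γ·h_c·A = 11.10492 × 4.27907 × 5.14719 = 244.588 kN.
I_c = πr⁴/4 = π × 1.28⁴/4 = 2.10829 m⁴.
Centre of pressure: y_p = y_c + I_c/(y_c·A) = 7.28 + 2.10829/(7.28 × 5.14719) = 7.28 + 0.0562638 = 7.33626 m along the plane.
Vertically, h_p = y_p·sinθ = 7.33626 × 0.587785 = 4.31214 m.

h_p = 4.312 m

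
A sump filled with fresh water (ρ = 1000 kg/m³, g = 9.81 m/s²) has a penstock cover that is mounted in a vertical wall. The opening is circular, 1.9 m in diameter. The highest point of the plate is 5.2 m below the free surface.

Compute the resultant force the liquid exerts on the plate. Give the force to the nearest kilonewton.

F ≈ 171 kN

γ = ρg = 1000 × 9.81 = 9810 N/m³ = 9.81 kN/m³.
The centroid is at the centre, 0.95 m below the top of the plate, so the centroid depth is h_c = 5.2 + 0.95 = 6.15 m.
A = π(0.95)² = 2.83529 m².
Resultant F = γ·h_c·A = 9.81 × 6.15 × 2.83529 = 171.057 kN.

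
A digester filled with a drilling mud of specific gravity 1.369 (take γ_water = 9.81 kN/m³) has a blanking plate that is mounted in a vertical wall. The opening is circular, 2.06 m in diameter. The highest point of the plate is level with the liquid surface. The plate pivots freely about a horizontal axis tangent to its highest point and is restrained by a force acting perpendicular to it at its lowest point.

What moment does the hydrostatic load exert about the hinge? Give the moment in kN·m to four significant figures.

M ≈ 59.36 kN·m

γ = 1.369 × 9.81 = 13.42989 kN/m³.
The centroid is at the centre, 1.03 m below the top of the plate, so the centroid depth is h_c = 1.03 m.
A = π(1.03)² = 3.33292 m².
Resultant F = γ·h_c·A = 13.42989 × 1.03 × 3.33292 = 46.1036 kN.
I_c = πr⁴/4 = π × 1.03⁴/4 = 0.883973 m⁴.
Centre of pressure: y_p = y_c + I_c/(y_c·A) = 1.03 + 0.883973/(1.03 × 3.33292) = 1.03 + 0.2575 = 1.2875 m along the plane.
The resultant acts 1.03 + 0.2575 = 1.2875 m (along the plate) below the hinge at the top edge, so the moment about the hinge is M = F × 1.2875 = 46.1036 × 1.2875 = 59.3584 kN·m.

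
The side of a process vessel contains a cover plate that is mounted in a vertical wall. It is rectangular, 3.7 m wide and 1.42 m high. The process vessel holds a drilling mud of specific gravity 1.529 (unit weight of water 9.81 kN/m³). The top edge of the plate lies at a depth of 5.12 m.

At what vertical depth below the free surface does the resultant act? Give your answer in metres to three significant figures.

h_p = 5.86 m

γ = 1.529 × 9.81 = 14.99949 kN/m³.
The centroid lies 1.42/2 = 0.71 m below the top edge, so the centroid depth is h_c = 5.12 + 0.71 = 5.83 m.
A = 3.7 × 1.42 = 5.254 m².
Resultant F = γ·h_c·A = 14.99949 × 5.83 × 5.254 = 459.447 kN.
I_c = b·h³/12 = 3.7 × 1.42³/12 = 0.882847 m⁴.
Centre of pressure: y_p = y_c + I_c/(y_c·A) = 5.83 + 0.882847/(5.83 × 5.254) = 5.83 + 0.0288222 = 5.85882 m along the plane.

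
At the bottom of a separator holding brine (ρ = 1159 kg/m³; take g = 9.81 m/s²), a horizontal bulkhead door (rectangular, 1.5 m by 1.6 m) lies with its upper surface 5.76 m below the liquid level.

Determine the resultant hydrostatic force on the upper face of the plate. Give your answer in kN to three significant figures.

F ≈ 157 kN

γ = ρg = 1159 × 9.81 / 1000 = 11.36979 kN/m³.
The plate is horizontal, so pressure is uniform at p = γ·h = 11.36979 × 5.76 = 65.49 kN/m².
A = 1.5 × 1.6 = 2.4 m².
F = p·A = 65.49 × 2.4 = 157.176 kN.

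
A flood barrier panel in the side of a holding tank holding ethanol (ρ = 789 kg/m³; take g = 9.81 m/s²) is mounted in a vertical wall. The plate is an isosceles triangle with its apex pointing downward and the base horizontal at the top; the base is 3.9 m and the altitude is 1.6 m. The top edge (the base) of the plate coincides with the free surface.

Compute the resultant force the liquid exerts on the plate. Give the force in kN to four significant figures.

γ = ρg = 789 × 9.81 / 1000 = 7.74009 kN/m³.
With the apex down, the centroid sits h/3 = 1.6/3 = 0.533333 m below the base (the top edge), so the centroid depth is h_c = 0.533333 m.
A = ½ × 3.9 × 1.6 = 3.12 m².
Resultant F = γ·h_c·A = 7.74009 × 0.533333 × 3.12 = 12.8795 kN.

F ≈ 12.88 kN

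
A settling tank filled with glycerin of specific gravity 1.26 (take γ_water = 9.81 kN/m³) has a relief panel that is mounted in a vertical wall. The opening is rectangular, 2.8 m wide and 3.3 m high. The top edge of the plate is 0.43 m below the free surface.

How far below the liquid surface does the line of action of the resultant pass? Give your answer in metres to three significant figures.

γ = 1.26 × 9.81 = 12.3606 kN/m³.
The centroid lies 3.3/2 = 1.65 m below the top edge, so the centroid depth is h_c = 0.43 + 1.65 = 2.08 m.
A = 2.8 × 3.3 = 9.24 m².
Resultant F = γ·h_c·A = 12.3606 × 2.08 × 9.24 = 237.561 kN.
I_c = b·h³/12 = 2.8 × 3.3³/12 = 8.3853 m⁴.
Centre of pressure: y_p = y_c + I_c/(y_c·A) = 2.08 + 8.3853/(2.08 × 9.24) = 2.08 + 0.436298 = 2.5163 m along the plane.

h_p = 2.52 m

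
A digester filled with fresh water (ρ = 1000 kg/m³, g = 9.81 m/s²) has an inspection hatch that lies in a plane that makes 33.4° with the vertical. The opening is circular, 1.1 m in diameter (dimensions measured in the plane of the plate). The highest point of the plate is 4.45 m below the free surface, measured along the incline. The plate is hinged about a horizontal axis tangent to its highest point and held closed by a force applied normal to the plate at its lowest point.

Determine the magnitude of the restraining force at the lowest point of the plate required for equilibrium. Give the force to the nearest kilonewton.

P ≈ 20 kN

γ = ρg = 1000 × 9.81 = 9810 N/m³ = 9.81 kN/m³.
The plate makes 33.4° with the vertical, i.e. θ = 90° − 33.4° = 56.6° to the horizontal. Measuring y along the incline from the free-surface line, vertical depth h = y·sinθ with sinθ = 0.834848.
The centroid is at the centre, 0.55 m below the top of the plate, so y_c = 4.45 + 0.55 = 5 m and h_c = 5 × 0.834848 = 4.17424 m.
A = π(0.55)² = 0.950332 m².
Resultant F = γ·h_c·A = 9.81 × 4.17424 × 0.950332 = 38.9154 kN.
I_c = πr⁴/4 = π × 0.55⁴/4 = 0.0718688 m⁴.
Centre of pressure: y_p = y_c + I_c/(y_c·A) = 5 + 0.0718688/(5 × 0.950332) = 5 + 0.015125 = 5.01513 m along the plane.
The resultant acts 0.55 + 0.015125 = 0.565125 m (along the plate) below the hinge at the top edge, so the moment about the hinge is M = F × 0.565125 = 38.9154 × 0.565125 = 21.9921 kN·m.
A normal force at the bottom, 1.1 m from the hinge, must supply this moment: P = 21.9921/1.1 = 19.9928 kN.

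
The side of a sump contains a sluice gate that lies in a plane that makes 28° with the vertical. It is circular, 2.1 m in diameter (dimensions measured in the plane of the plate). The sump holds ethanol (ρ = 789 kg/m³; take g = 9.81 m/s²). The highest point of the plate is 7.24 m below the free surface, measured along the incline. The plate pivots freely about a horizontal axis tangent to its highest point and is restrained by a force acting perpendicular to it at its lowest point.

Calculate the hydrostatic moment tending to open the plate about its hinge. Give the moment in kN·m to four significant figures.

γ = ρg = 789 × 9.81 / 1000 = 7.74009 kN/m³.
The plate makes 28° with the vertical, i.e. θ = 90° − 28° = 62° to the horizontal. Measuring y along the incline from the free-surface line, vertical depth h = y·sinθ with sinθ = 0.882948.
The centroid is at the centre, 1.05 m below the top of the plate, so y_c = 7.24 + 1.05 = 8.29 m and h_c = 8.29 × 0.882948 = 7.31964 m.
A = π(1.05)² = 3.46361 m².
Resultant F = γ·h_c·A = 7.74009 × 7.31964 × 3.46361 = 196.23 kN.
I_c = πr⁴/4 = π × 1.05⁴/4 = 0.954656 m⁴.
Centre of pressure: y_p = y_c + I_c/(y_c·A) = 8.29 + 0.954656/(8.29 × 3.46361) = 8.29 + 0.0332478 = 8.32325 m along the plane.
The resultant acts 1.05 + 0.0332478 = 1.08325 m (along the plate) below the hinge at the top edge, so the moment about the hinge is M = F × 1.08325 = 196.23 × 1.08325 = 212.566 kN·m.

M ≈ 212.6 kN·m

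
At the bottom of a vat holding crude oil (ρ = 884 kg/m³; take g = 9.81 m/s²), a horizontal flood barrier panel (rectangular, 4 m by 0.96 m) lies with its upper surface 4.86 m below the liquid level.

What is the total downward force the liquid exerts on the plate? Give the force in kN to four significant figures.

γ = ρg = 884 × 9.81 / 1000 = 8.67204 kN/m³.
The plate is horizontal, so pressure is uniform at p = γ·h = 8.67204 × 4.86 = 42.1461 kN/m².
A = 4 × 0.96 = 3.84 m².
F = p·A = 42.1461 × 3.84 = 161.841 kN.

F ≈ 161.8 kN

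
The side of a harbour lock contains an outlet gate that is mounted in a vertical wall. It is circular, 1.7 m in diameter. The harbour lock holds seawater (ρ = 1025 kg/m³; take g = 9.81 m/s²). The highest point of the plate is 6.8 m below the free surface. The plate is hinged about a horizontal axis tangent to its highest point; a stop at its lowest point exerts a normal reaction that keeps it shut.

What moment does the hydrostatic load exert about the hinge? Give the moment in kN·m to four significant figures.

M ≈ 152.5 kN·m

γ = ρg = 1025 × 9.81 / 1000 = 10.05525 kN/m³.
The centroid is at the centre, 0.85 m below the top of the plate, so the centroid depth is h_c = 6.8 + 0.85 = 7.65 m.
A = π(0.85)² = 2.2698 m².
Resultant F = γ·h_c·A = 10.05525 × 7.65 × 2.2698 = 174.599 kN.
I_c = πr⁴/4 = π × 0.85⁴/4 = 0.409983 m⁴.
Centre of pressure: y_p = y_c + I_c/(y_c·A) = 7.65 + 0.409983/(7.65 × 2.2698) = 7.65 + 0.0236111 = 7.67361 m along the plane.
The resultant acts 0.85 + 0.0236111 = 0.873611 m (along the plate) below the hinge at the top edge, so the moment about the hinge is M = F × 0.873611 = 174.599 × 0.873611 = 152.532 kN·m.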